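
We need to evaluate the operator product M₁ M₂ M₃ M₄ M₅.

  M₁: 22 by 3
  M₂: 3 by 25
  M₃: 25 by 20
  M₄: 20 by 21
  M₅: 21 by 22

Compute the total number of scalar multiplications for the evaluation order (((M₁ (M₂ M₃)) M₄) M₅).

22224

(M₂ M₃): 3×25 by 25×20 → 3×20, cost 3·25·20 = 1500
(M₁ (M₂ M₃)): 22×3 by 3×20 → 22×20, cost 22·3·20 = 1320; cumulative 2820
((M₁ (M₂ M₃)) M₄): 22×20 by 20×21 → 22×21, cost 22·20·21 = 9240; cumulative 12060
(((M₁ (M₂ M₃)) M₄) M₅): 22×21 by 21×22 → 22×22, cost 22·21·22 = 10164; cumulative 22224
Total: 22224 scalar multiplications.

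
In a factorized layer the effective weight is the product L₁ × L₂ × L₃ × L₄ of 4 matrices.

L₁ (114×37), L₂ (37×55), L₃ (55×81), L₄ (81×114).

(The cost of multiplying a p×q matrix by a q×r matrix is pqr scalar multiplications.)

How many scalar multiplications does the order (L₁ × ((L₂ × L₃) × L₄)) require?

(L₂ × L₃): 37×55 by 55×81 → 37×81, cost 37·55·81 = 164835
((L₂ × L₃) × L₄): 37×81 by 81×114 → 37×114, cost 37·81·114 = 341658; cumulative 506493
(L₁ × ((L₂ × L₃) × L₄)): 114×37 by 37×114 → 114×114, cost 114·37·114 = 480852; cumulative 987345
Total: 987345 scalar multiplications.

987345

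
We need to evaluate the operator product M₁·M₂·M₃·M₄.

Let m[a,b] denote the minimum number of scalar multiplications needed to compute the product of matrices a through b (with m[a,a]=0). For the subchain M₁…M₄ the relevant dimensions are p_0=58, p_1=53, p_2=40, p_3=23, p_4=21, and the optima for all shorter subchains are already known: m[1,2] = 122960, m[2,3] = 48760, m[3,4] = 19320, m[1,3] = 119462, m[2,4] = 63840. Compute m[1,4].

m[1,4] = min over k∈[1,3] of m[1,k]+m[k+1,4]+p_{0}·p_k·p_{4}.
k=1: 0 + 63840 + 58·53·21 = 128394; k=2: 122960 + 19320 + 58·40·21 = 191000; k=3: 119462 + 0 + 58·23·21 = 147476.
Minimum: 128394 at k=1.

128394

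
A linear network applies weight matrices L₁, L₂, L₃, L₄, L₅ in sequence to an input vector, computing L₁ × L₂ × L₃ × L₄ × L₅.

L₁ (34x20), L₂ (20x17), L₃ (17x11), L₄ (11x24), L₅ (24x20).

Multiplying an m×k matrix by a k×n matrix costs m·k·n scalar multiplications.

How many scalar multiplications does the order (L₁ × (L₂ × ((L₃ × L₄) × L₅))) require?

33048

(L₃ × L₄): 17×11 by 11×24 → 17×24, cost 17·11·24 = 4488
((L₃ × L₄) × L₅): 17×24 by 24×20 → 17×20, cost 17·24·20 = 8160; cumulative 12648
(L₂ × ((L₃ × L₄) × L₅)): 20×17 by 17×20 → 20×20, cost 20·17·20 = 6800; cumulative 19448
(L₁ × (L₂ × ((L₃ × L₄) × L₅))): 34×20 by 20×20 → 34×20, cost 34·20·20 = 13600; cumulative 33048
Total: 33048 scalar multiplications.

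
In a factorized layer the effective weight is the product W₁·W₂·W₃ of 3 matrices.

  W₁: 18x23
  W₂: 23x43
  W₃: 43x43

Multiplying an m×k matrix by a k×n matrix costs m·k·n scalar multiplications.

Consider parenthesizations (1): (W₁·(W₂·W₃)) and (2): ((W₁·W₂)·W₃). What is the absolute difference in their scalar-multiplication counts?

9245

Order (1) = (W₁·(W₂·W₃)): (W₂·W₃): 23×43 by 43×43 → 23×43, cost 23·43·43 = 42527; (W₁·(W₂·W₃)): 18×23 by 23×43 → 18×43, cost 18·23·43 = 17802; cumulative 60329. Total 60329.
Order (2) = ((W₁·W₂)·W₃): (W₁·W₂): 18×23 by 23×43 → 18×43, cost 18·23·43 = 17802; ((W₁·W₂)·W₃): 18×43 by 43×43 → 18×43, cost 18·43·43 = 33282; cumulative 51084. Total 51084.
Difference: |60329 − 51084| = 9245.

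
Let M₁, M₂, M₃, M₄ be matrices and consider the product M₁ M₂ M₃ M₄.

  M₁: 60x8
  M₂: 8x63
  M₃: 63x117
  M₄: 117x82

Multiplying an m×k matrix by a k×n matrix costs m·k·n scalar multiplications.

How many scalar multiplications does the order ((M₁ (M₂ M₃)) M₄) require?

690768

(M₂ M₃): 8×63 by 63×117 → 8×117, cost 8·63·117 = 58968
(M₁ (M₂ M₃)): 60×8 by 8×117 → 60×117, cost 60·8·117 = 56160; cumulative 115128
((M₁ (M₂ M₃)) M₄): 60×117 by 117×82 → 60×82, cost 60·117·82 = 575640; cumulative 690768
Total: 690768 scalar multiplications.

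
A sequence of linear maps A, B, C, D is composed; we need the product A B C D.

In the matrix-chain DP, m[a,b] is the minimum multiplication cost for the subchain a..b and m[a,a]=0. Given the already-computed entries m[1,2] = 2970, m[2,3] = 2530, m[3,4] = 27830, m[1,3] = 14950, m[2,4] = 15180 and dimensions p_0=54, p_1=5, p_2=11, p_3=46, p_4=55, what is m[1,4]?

m[1,4] = min over k∈[1,3] of m[1,k]+m[k+1,4]+p_{0}·p_k·p_{4}.
k=1: 0 + 15180 + 54·5·55 = 30030; k=2: 2970 + 27830 + 54·11·55 = 63470; k=3: 14950 + 0 + 54·46·55 = 151570.
Minimum: 30030 at k=1.

30030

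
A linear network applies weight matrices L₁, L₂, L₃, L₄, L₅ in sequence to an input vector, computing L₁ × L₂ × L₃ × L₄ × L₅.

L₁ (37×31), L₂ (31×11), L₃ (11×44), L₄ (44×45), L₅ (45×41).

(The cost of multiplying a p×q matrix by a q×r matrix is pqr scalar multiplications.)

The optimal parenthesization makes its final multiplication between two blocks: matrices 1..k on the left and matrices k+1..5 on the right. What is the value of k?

Adjacent pairs: L₁L₂ = 37·31·11 = 12617; L₂L₃ = 31·11·44 = 15004; L₃L₄ = 11·44·45 = 21780; L₄L₅ = 44·45·41 = 81180.
Length 3: L₁..L₃: k=1: 0+15004+37·31·44=65472; k=2: 12617+0+37·11·44=30525 → min 30525 | L₂..L₄: k=2: 0+21780+31·11·45=37125; k=3: 15004+0+31·44·45=76384 → min 37125 | L₃..L₅: k=3: 0+81180+11·44·41=101024; k=4: 21780+0+11·45·41=42075 → min 42075.
Length 4: L₁..L₄: k=1: 0+37125+37·31·45=88740; k=2: 12617+21780+37·11·45=52712; k=3: 30525+0+37·44·45=103785 → min 52712 | L₂..L₅: k=2: 0+42075+31·11·41=56056; k=3: 15004+81180+31·44·41=152108; k=4: 37125+0+31·45·41=94320 → min 56056.
Top-level splits: k=1: (L₁..L₁)·(L₂..L₅) → 0+56056+37·31·41 = 103083; k=2: (L₁..L₂)·(L₃..L₅) → 12617+42075+37·11·41 = 71379; k=3: (L₁..L₃)·(L₄..L₅) → 30525+81180+37·44·41 = 178453; k=4: (L₁..L₄)·(L₅..L₅) → 52712+0+37·45·41 = 120977.
Best split is after L₂, i.e. k = 2.

2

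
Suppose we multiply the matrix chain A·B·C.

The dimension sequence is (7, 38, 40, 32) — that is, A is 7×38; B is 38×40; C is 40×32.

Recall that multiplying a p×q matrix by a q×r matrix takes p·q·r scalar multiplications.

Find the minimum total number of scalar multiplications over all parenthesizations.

19600

Order (A·(B·C)): (B·C): 38×40 by 40×32 → 38×32, cost 38·40·32 = 48640; (A·(B·C)): 7×38 by 38×32 → 7×32, cost 7·38·32 = 8512; cumulative 57152. Total 57152.
Order ((A·B)·C): (A·B): 7×38 by 38×40 → 7×40, cost 7·38·40 = 10640; ((A·B)·C): 7×40 by 40×32 → 7×32, cost 7·40·32 = 8960; cumulative 19600. Total 19600.
Minimum: 19600.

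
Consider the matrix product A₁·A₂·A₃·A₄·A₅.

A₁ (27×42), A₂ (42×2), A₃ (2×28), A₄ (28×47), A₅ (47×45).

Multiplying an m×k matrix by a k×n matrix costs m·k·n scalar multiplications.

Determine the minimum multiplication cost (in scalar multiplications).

Adjacent pairs: A₁A₂ = 27·42·2 = 2268; A₂A₃ = 42·2·28 = 2352; A₃A₄ = 2·28·47 = 2632; A₄A₅ = 28·47·45 = 59220.
Length 3: A₁..A₃: k=1: 0+2352+27·42·28=34104; k=2: 2268+0+27·2·28=3780 → min 3780 | A₂..A₄: k=2: 0+2632+42·2·47=6580; k=3: 2352+0+42·28·47=57624 → min 6580 | A₃..A₅: k=3: 0+59220+2·28·45=61740; k=4: 2632+0+2·47·45=6862 → min 6862.
Length 4: A₁..A₄: k=1: 0+6580+27·42·47=59878; k=2: 2268+2632+27·2·47=7438; k=3: 3780+0+27·28·47=39312 → min 7438 | A₂..A₅: k=2: 0+6862+42·2·45=10642; k=3: 2352+59220+42·28·45=114492; k=4: 6580+0+42·47·45=95410 → min 10642.
Length 5: A₁..A₅: k=1: 0+10642+27·42·45=61672; k=2: 2268+6862+27·2·45=11560; k=3: 3780+59220+27·28·45=97020; k=4: 7438+0+27·47·45=64543 → min 11560.
Optimal order: ((A₁·A₂)·((A₃·A₄)·A₅)) with cost 11560.

11560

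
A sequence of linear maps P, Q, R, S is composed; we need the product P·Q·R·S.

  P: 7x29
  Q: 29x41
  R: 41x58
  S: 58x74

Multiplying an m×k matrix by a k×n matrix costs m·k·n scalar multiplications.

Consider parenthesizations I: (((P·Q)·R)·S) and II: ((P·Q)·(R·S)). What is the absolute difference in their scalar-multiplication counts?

150520

Order I = (((P·Q)·R)·S): (P·Q): 7×29 by 29×41 → 7×41, cost 7·29·41 = 8323; ((P·Q)·R): 7×41 by 41×58 → 7×58, cost 7·41·58 = 16646; cumulative 24969; (((P·Q)·R)·S): 7×58 by 58×74 → 7×74, cost 7·58·74 = 30044; cumulative 55013. Total 55013.
Order II = ((P·Q)·(R·S)): (P·Q): 7×29 by 29×41 → 7×41, cost 7·29·41 = 8323; (R·S): 41×58 by 58×74 → 41×74, cost 41·58·74 = 175972; ((P·Q)·(R·S)): 7×41 by 41×74 → 7×74, cost 7·41·74 = 21238; cumulative 205533. Total 205533.
Difference: |55013 − 205533| = 150520.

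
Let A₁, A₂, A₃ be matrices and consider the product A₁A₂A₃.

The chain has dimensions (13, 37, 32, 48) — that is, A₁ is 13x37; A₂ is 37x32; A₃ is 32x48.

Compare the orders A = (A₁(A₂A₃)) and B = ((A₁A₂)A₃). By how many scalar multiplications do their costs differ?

44560

Order A = (A₁(A₂A₃)): (A₂A₃): 37×32 by 32×48 → 37×48, cost 37·32·48 = 56832; (A₁(A₂A₃)): 13×37 by 37×48 → 13×48, cost 13·37·48 = 23088; cumulative 79920. Total 79920.
Order B = ((A₁A₂)A₃): (A₁A₂): 13×37 by 37×32 → 13×32, cost 13·37·32 = 15392; ((A₁A₂)A₃): 13×32 by 32×48 → 13×48, cost 13·32·48 = 19968; cumulative 35360. Total 35360.
Difference: |79920 − 35360| = 44560.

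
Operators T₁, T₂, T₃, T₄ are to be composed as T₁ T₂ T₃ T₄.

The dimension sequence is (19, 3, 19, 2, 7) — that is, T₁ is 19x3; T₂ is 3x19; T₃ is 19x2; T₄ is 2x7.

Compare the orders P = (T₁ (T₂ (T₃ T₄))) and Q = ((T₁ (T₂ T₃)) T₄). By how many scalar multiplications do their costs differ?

Order P = (T₁ (T₂ (T₃ T₄))): (T₃ T₄): 19×2 by 2×7 → 19×7, cost 19·2·7 = 266; (T₂ (T₃ T₄)): 3×19 by 19×7 → 3×7, cost 3·19·7 = 399; cumulative 665; (T₁ (T₂ (T₃ T₄))): 19×3 by 3×7 → 19×7, cost 19·3·7 = 399; cumulative 1064. Total 1064.
Order Q = ((T₁ (T₂ T₃)) T₄): (T₂ T₃): 3×19 by 19×2 → 3×2, cost 3·19·2 = 114; (T₁ (T₂ T₃)): 19×3 by 3×2 → 19×2, cost 19·3·2 = 114; cumulative 228; ((T₁ (T₂ T₃)) T₄): 19×2 by 2×7 → 19×7, cost 19·2·7 = 266; cumulative 494. Total 494.
Difference: |1064 − 494| = 570.

570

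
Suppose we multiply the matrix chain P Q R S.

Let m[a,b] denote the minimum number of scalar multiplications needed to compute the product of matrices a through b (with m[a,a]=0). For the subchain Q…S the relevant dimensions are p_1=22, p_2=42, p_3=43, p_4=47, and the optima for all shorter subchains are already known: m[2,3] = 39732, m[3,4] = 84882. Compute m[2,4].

m[2,4] = min over k∈[2,3] of m[2,k]+m[k+1,4]+p_{1}·p_k·p_{4}.
k=2: 0 + 84882 + 22·42·47 = 128310; k=3: 39732 + 0 + 22·43·47 = 84194.
Minimum: 84194 at k=3.

84194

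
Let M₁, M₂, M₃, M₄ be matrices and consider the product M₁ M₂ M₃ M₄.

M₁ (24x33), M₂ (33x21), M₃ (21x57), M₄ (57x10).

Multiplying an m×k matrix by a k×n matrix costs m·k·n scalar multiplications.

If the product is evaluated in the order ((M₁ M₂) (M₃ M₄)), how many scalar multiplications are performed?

33642

(M₁ M₂): 24×33 by 33×21 → 24×21, cost 24·33·21 = 16632
(M₃ M₄): 21×57 by 57×10 → 21×10, cost 21·57·10 = 11970
((M₁ M₂) (M₃ M₄)): 24×21 by 21×10 → 24×10, cost 24·21·10 = 5040; cumulative 33642
Total: 33642 scalar multiplications.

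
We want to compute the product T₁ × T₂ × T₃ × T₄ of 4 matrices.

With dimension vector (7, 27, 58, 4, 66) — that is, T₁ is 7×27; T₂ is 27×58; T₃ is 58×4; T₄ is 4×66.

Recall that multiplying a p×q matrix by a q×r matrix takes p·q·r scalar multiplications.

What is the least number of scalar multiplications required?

8868

Adjacent pairs: T₁T₂ = 7·27·58 = 10962; T₂T₃ = 27·58·4 = 6264; T₃T₄ = 58·4·66 = 15312.
Length 3: T₁..T₃: k=1: 0+6264+7·27·4=7020; k=2: 10962+0+7·58·4=12586 → min 7020 | T₂..T₄: k=2: 0+15312+27·58·66=118668; k=3: 6264+0+27·4·66=13392 → min 13392.
Length 4: T₁..T₄: k=1: 0+13392+7·27·66=25866; k=2: 10962+15312+7·58·66=53070; k=3: 7020+0+7·4·66=8868 → min 8868.
Optimal order: ((T₁ × (T₂ × T₃)) × T₄) with cost 8868.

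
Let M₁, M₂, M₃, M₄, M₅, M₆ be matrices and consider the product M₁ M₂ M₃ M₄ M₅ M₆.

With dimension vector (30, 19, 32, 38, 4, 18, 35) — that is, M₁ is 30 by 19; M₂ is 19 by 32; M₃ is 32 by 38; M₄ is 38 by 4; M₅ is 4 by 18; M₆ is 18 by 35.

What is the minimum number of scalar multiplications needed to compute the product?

16296

Adjacent pairs: M₁M₂ = 30·19·32 = 18240; M₂M₃ = 19·32·38 = 23104; M₃M₄ = 32·38·4 = 4864; M₄M₅ = 38·4·18 = 2736; M₅M₆ = 4·18·35 = 2520.
Length 3: M₁..M₃: k=1: 0+23104+30·19·38=44764; k=2: 18240+0+30·32·38=54720 → min 44764 | M₂..M₄: k=2: 0+4864+19·32·4=7296; k=3: 23104+0+19·38·4=25992 → min 7296 | M₃..M₅: k=3: 0+2736+32·38·18=24624; k=4: 4864+0+32·4·18=7168 → min 7168 | M₄..M₆: k=4: 0+2520+38·4·35=7840; k=5: 2736+0+38·18·35=26676 → min 7840.
Length 4: M₁..M₄: k=1: 0+7296+30·19·4=9576; k=2: 18240+4864+30·32·4=26944; k=3: 44764+0+30·38·4=49324 → min 9576 | M₂..M₅: k=2: 0+7168+19·32·18=18112; k=3: 23104+2736+19·38·18=38836; k=4: 7296+0+19·4·18=8664 → min 8664 | M₃..M₆: k=3: 0+7840+32·38·35=50400; k=4: 4864+2520+32·4·35=11864; k=5: 7168+0+32·18·35=27328 → min 11864.
Length 5: M₁..M₅: k=1: 0+8664+30·19·18=18924; k=2: 18240+7168+30·32·18=42688; k=3: 44764+2736+30·38·18=68020; k=4: 9576+0+30·4·18=11736 → min 11736 | M₂..M₆: k=2: 0+11864+19·32·35=33144; k=3: 23104+7840+19·38·35=56214; k=4: 7296+2520+19·4·35=12476; k=5: 8664+0+19·18·35=20634 → min 12476.
Length 6: M₁..M₆: k=1: 0+12476+30·19·35=32426; k=2: 18240+11864+30·32·35=63704; k=3: 44764+7840+30·38·35=92504; k=4: 9576+2520+30·4·35=16296; k=5: 11736+0+30·18·35=30636 → min 16296.
Optimal order: ((M₁ (M₂ (M₃ M₄))) (M₅ M₆)) with cost 16296.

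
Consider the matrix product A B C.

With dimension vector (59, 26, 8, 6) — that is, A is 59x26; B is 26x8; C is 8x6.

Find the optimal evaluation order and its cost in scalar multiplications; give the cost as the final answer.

(A (B C)): cost 10452.
((A B) C): cost 15104.
Optimal: (A (B C)) with cost 10452.

10452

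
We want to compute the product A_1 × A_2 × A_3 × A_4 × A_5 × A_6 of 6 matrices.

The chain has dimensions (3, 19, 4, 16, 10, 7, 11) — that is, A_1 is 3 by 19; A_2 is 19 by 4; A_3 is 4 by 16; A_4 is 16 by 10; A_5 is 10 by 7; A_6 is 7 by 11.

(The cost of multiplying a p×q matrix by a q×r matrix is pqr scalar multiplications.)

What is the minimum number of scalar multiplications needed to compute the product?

1341

Adjacent pairs: A_1A_2 = 3·19·4 = 228; A_2A_3 = 19·4·16 = 1216; A_3A_4 = 4·16·10 = 640; A_4A_5 = 16·10·7 = 1120; A_5A_6 = 10·7·11 = 770.
Length 3: A_1..A_3: k=1: 0+1216+3·19·16=2128; k=2: 228+0+3·4·16=420 → min 420 | A_2..A_4: k=2: 0+640+19·4·10=1400; k=3: 1216+0+19·16·10=4256 → min 1400 | A_3..A_5: k=3: 0+1120+4·16·7=1568; k=4: 640+0+4·10·7=920 → min 920 | A_4..A_6: k=4: 0+770+16·10·11=2530; k=5: 1120+0+16·7·11=2352 → min 2352.
Length 4: A_1..A_4: k=1: 0+1400+3·19·10=1970; k=2: 228+640+3·4·10=988; k=3: 420+0+3·16·10=900 → min 900 | A_2..A_5: k=2: 0+920+19·4·7=1452; k=3: 1216+1120+19·16·7=4464; k=4: 1400+0+19·10·7=2730 → min 1452 | A_3..A_6: k=3: 0+2352+4·16·11=3056; k=4: 640+770+4·10·11=1850; k=5: 920+0+4·7·11=1228 → min 1228.
Length 5: A_1..A_5: k=1: 0+1452+3·19·7=1851; k=2: 228+920+3·4·7=1232; k=3: 420+1120+3·16·7=1876; k=4: 900+0+3·10·7=1110 → min 1110 | A_2..A_6: k=2: 0+1228+19·4·11=2064; k=3: 1216+2352+19·16·11=6912; k=4: 1400+770+19·10·11=4260; k=5: 1452+0+19·7·11=2915 → min 2064.
Length 6: A_1..A_6: k=1: 0+2064+3·19·11=2691; k=2: 228+1228+3·4·11=1588; k=3: 420+2352+3·16·11=3300; k=4: 900+770+3·10·11=2000; k=5: 1110+0+3·7·11=1341 → min 1341.
Optimal order: (((((A_1 × A_2) × A_3) × A_4) × A_5) × A_6) with cost 1341.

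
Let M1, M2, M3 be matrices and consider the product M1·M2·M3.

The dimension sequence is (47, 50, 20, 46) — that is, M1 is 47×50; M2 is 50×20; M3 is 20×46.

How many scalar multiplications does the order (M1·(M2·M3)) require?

(M2·M3): 50×20 by 20×46 → 50×46, cost 50·20·46 = 46000
(M1·(M2·M3)): 47×50 by 50×46 → 47×46, cost 47·50·46 = 108100; cumulative 154100
Total: 154100 scalar multiplications.

154100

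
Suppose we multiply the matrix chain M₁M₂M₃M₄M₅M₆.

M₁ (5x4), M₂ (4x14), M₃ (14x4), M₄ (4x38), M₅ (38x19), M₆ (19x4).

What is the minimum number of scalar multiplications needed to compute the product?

Adjacent pairs: M₁M₂ = 5·4·14 = 280; M₂M₃ = 4·14·4 = 224; M₃M₄ = 14·4·38 = 2128; M₄M₅ = 4·38·19 = 2888; M₅M₆ = 38·19·4 = 2888.
Length 3: M₁..M₃: k=1: 0+224+5·4·4=304; k=2: 280+0+5·14·4=560 → min 304 | M₂..M₄: k=2: 0+2128+4·14·38=4256; k=3: 224+0+4·4·38=832 → min 832 | M₃..M₅: k=3: 0+2888+14·4·19=3952; k=4: 2128+0+14·38·19=12236 → min 3952 | M₄..M₆: k=4: 0+2888+4·38·4=3496; k=5: 2888+0+4·19·4=3192 → min 3192.
Length 4: M₁..M₄: k=1: 0+832+5·4·38=1592; k=2: 280+2128+5·14·38=5068; k=3: 304+0+5·4·38=1064 → min 1064 | M₂..M₅: k=2: 0+3952+4·14·19=5016; k=3: 224+2888+4·4·19=3416; k=4: 832+0+4·38·19=3720 → min 3416 | M₃..M₆: k=3: 0+3192+14·4·4=3416; k=4: 2128+2888+14·38·4=7144; k=5: 3952+0+14·19·4=5016 → min 3416.
Length 5: M₁..M₅: k=1: 0+3416+5·4·19=3796; k=2: 280+3952+5·14·19=5562; k=3: 304+2888+5·4·19=3572; k=4: 1064+0+5·38·19=4674 → min 3572 | M₂..M₆: k=2: 0+3416+4·14·4=3640; k=3: 224+3192+4·4·4=3480; k=4: 832+2888+4·38·4=4328; k=5: 3416+0+4·19·4=3720 → min 3480.
Length 6: M₁..M₆: k=1: 0+3480+5·4·4=3560; k=2: 280+3416+5·14·4=3976; k=3: 304+3192+5·4·4=3576; k=4: 1064+2888+5·38·4=4712; k=5: 3572+0+5·19·4=3952 → min 3560.
Optimal order: (M₁((M₂M₃)((M₄M₅)M₆))) with cost 3560.

3560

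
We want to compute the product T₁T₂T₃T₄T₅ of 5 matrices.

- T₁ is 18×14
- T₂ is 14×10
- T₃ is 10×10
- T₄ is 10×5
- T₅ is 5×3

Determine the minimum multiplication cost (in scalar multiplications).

Adjacent pairs: T₁T₂ = 18·14·10 = 2520; T₂T₃ = 14·10·10 = 1400; T₃T₄ = 10·10·5 = 500; T₄T₅ = 10·5·3 = 150.
Length 3: T₁..T₃: k=1: 0+1400+18·14·10=3920; k=2: 2520+0+18·10·10=4320 → min 3920 | T₂..T₄: k=2: 0+500+14·10·5=1200; k=3: 1400+0+14·10·5=2100 → min 1200 | T₃..T₅: k=3: 0+150+10·10·3=450; k=4: 500+0+10·5·3=650 → min 450.
Length 4: T₁..T₄: k=1: 0+1200+18·14·5=2460; k=2: 2520+500+18·10·5=3920; k=3: 3920+0+18·10·5=4820 → min 2460 | T₂..T₅: k=2: 0+450+14·10·3=870; k=3: 1400+150+14·10·3=1970; k=4: 1200+0+14·5·3=1410 → min 870.
Length 5: T₁..T₅: k=1: 0+870+18·14·3=1626; k=2: 2520+450+18·10·3=3510; k=3: 3920+150+18·10·3=4610; k=4: 2460+0+18·5·3=2730 → min 1626.
Optimal order: (T₁(T₂(T₃(T₄T₅)))) with cost 1626.

1626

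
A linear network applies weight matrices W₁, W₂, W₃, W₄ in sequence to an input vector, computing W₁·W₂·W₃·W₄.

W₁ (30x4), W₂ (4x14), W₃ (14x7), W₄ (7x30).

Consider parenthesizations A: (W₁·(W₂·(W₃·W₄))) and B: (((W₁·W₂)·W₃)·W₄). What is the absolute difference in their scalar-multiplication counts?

Order A = (W₁·(W₂·(W₃·W₄))): (W₃·W₄): 14×7 by 7×30 → 14×30, cost 14·7·30 = 2940; (W₂·(W₃·W₄)): 4×14 by 14×30 → 4×30, cost 4·14·30 = 1680; cumulative 4620; (W₁·(W₂·(W₃·W₄))): 30×4 by 4×30 → 30×30, cost 30·4·30 = 3600; cumulative 8220. Total 8220.
Order B = (((W₁·W₂)·W₃)·W₄): (W₁·W₂): 30×4 by 4×14 → 30×14, cost 30·4·14 = 1680; ((W₁·W₂)·W₃): 30×14 by 14×7 → 30×7, cost 30·14·7 = 2940; cumulative 4620; (((W₁·W₂)·W₃)·W₄): 30×7 by 7×30 → 30×30, cost 30·7·30 = 6300; cumulative 10920. Total 10920.
Difference: |8220 − 10920| = 2700.

2700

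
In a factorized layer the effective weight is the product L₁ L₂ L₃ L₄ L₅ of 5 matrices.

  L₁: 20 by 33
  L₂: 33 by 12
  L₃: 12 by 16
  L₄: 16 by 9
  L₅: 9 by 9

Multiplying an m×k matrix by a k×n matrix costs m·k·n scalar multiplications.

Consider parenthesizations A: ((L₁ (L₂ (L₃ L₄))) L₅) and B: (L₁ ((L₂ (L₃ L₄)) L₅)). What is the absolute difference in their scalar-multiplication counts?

Order A = ((L₁ (L₂ (L₃ L₄))) L₅): (L₃ L₄): 12×16 by 16×9 → 12×9, cost 12·16·9 = 1728; (L₂ (L₃ L₄)): 33×12 by 12×9 → 33×9, cost 33·12·9 = 3564; cumulative 5292; (L₁ (L₂ (L₃ L₄))): 20×33 by 33×9 → 20×9, cost 20·33·9 = 5940; cumulative 11232; ((L₁ (L₂ (L₃ L₄))) L₅): 20×9 by 9×9 → 20×9, cost 20·9·9 = 1620; cumulative 12852. Total 12852.
Order B = (L₁ ((L₂ (L₃ L₄)) L₅)): (L₃ L₄): 12×16 by 16×9 → 12×9, cost 12·16·9 = 1728; (L₂ (L₃ L₄)): 33×12 by 12×9 → 33×9, cost 33·12·9 = 3564; cumulative 5292; ((L₂ (L₃ L₄)) L₅): 33×9 by 9×9 → 33×9, cost 33·9·9 = 2673; cumulative 7965; (L₁ ((L₂ (L₃ L₄)) L₅)): 20×33 by 33×9 → 20×9, cost 20·33·9 = 5940; cumulative 13905. Total 13905.
Difference: |12852 − 13905| = 1053.

1053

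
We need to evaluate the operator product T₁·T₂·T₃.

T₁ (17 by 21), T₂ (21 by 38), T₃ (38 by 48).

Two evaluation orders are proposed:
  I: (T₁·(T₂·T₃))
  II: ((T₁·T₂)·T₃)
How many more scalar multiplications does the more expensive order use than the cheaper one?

Order I = (T₁·(T₂·T₃)): (T₂·T₃): 21×38 by 38×48 → 21×48, cost 21·38·48 = 38304; (T₁·(T₂·T₃)): 17×21 by 21×48 → 17×48, cost 17·21·48 = 17136; cumulative 55440. Total 55440.
Order II = ((T₁·T₂)·T₃): (T₁·T₂): 17×21 by 21×38 → 17×38, cost 17·21·38 = 13566; ((T₁·T₂)·T₃): 17×38 by 38×48 → 17×48, cost 17·38·48 = 31008; cumulative 44574. Total 44574.
Difference: |55440 − 44574| = 10866.

10866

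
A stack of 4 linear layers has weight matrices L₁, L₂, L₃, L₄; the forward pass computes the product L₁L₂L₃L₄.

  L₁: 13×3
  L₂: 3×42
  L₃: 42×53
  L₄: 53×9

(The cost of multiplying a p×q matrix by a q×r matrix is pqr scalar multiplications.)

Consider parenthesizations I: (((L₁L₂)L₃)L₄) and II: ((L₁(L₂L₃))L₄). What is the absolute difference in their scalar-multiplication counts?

Order I = (((L₁L₂)L₃)L₄): (L₁L₂): 13×3 by 3×42 → 13×42, cost 13·3·42 = 1638; ((L₁L₂)L₃): 13×42 by 42×53 → 13×53, cost 13·42·53 = 28938; cumulative 30576; (((L₁L₂)L₃)L₄): 13×53 by 53×9 → 13×9, cost 13·53·9 = 6201; cumulative 36777. Total 36777.
Order II = ((L₁(L₂L₃))L₄): (L₂L₃): 3×42 by 42×53 → 3×53, cost 3·42·53 = 6678; (L₁(L₂L₃)): 13×3 by 3×53 → 13×53, cost 13·3·53 = 2067; cumulative 8745; ((L₁(L₂L₃))L₄): 13×53 by 53×9 → 13×9, cost 13·53·9 = 6201; cumulative 14946. Total 14946.
Difference: |36777 − 14946| = 21831.

21831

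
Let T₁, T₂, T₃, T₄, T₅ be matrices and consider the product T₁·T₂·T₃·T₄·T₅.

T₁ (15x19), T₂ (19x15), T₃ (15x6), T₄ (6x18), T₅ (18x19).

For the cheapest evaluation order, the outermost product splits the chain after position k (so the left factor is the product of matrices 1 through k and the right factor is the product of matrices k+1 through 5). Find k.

Adjacent pairs: T₁T₂ = 15·19·15 = 4275; T₂T₃ = 19·15·6 = 1710; T₃T₄ = 15·6·18 = 1620; T₄T₅ = 6·18·19 = 2052.
Length 3: T₁..T₃: k=1: 0+1710+15·19·6=3420; k=2: 4275+0+15·15·6=5625 → min 3420 | T₂..T₄: k=2: 0+1620+19·15·18=6750; k=3: 1710+0+19·6·18=3762 → min 3762 | T₃..T₅: k=3: 0+2052+15·6·19=3762; k=4: 1620+0+15·18·19=6750 → min 3762.
Length 4: T₁..T₄: k=1: 0+3762+15·19·18=8892; k=2: 4275+1620+15·15·18=9945; k=3: 3420+0+15·6·18=5040 → min 5040 | T₂..T₅: k=2: 0+3762+19·15·19=9177; k=3: 1710+2052+19·6·19=5928; k=4: 3762+0+19·18·19=10260 → min 5928.
Top-level splits: k=1: (T₁..T₁)·(T₂..T₅) → 0+5928+15·19·19 = 11343; k=2: (T₁..T₂)·(T₃..T₅) → 4275+3762+15·15·19 = 12312; k=3: (T₁..T₃)·(T₄..T₅) → 3420+2052+15·6·19 = 7182; k=4: (T₁..T₄)·(T₅..T₅) → 5040+0+15·18·19 = 10170.
Best split is after T₃, i.e. k = 3.

3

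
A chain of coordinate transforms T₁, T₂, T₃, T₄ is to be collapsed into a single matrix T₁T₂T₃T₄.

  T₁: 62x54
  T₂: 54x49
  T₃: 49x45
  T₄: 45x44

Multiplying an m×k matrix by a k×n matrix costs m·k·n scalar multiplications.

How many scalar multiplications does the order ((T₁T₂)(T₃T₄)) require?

394744

(T₁T₂): 62×54 by 54×49 → 62×49, cost 62·54·49 = 164052
(T₃T₄): 49×45 by 45×44 → 49×44, cost 49·45·44 = 97020
((T₁T₂)(T₃T₄)): 62×49 by 49×44 → 62×44, cost 62·49·44 = 133672; cumulative 394744
Total: 394744 scalar multiplications.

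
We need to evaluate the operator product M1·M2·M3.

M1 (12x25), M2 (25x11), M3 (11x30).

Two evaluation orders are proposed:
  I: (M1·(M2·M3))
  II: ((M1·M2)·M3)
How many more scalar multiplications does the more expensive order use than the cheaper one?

Order I = (M1·(M2·M3)): (M2·M3): 25×11 by 11×30 → 25×30, cost 25·11·30 = 8250; (M1·(M2·M3)): 12×25 by 25×30 → 12×30, cost 12·25·30 = 9000; cumulative 17250. Total 17250.
Order II = ((M1·M2)·M3): (M1·M2): 12×25 by 25×11 → 12×11, cost 12·25·11 = 3300; ((M1·M2)·M3): 12×11 by 11×30 → 12×30, cost 12·11·30 = 3960; cumulative 7260. Total 7260.
Difference: |17250 − 7260| = 9990.

9990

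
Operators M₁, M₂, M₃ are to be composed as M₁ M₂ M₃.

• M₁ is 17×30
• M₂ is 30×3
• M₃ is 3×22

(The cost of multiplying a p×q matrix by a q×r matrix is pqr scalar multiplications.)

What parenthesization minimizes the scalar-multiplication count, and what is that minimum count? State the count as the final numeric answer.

2652

(M₁ (M₂ M₃)): cost 13200.
((M₁ M₂) M₃): cost 2652.
Optimal: ((M₁ M₂) M₃) with cost 2652.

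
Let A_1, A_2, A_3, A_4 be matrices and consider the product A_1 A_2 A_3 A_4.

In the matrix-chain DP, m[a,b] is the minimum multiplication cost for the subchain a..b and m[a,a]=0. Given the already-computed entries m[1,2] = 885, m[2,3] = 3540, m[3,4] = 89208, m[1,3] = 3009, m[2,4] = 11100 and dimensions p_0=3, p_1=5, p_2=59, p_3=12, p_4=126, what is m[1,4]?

7545

m[1,4] = min over k∈[1,3] of m[1,k]+m[k+1,4]+p_{0}·p_k·p_{4}.
k=1: 0 + 11100 + 3·5·126 = 12990; k=2: 885 + 89208 + 3·59·126 = 112395; k=3: 3009 + 0 + 3·12·126 = 7545.
Minimum: 7545 at k=3.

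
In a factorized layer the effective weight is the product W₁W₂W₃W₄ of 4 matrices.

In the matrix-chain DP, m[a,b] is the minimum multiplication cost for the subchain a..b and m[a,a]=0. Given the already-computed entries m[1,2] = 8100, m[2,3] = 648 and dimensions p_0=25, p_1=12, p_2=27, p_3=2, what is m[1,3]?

m[1,3] = min over k∈[1,2] of m[1,k]+m[k+1,3]+p_{0}·p_k·p_{3}.
k=1: 0 + 648 + 25·12·2 = 1248; k=2: 8100 + 0 + 25·27·2 = 9450.
Minimum: 1248 at k=1.

1248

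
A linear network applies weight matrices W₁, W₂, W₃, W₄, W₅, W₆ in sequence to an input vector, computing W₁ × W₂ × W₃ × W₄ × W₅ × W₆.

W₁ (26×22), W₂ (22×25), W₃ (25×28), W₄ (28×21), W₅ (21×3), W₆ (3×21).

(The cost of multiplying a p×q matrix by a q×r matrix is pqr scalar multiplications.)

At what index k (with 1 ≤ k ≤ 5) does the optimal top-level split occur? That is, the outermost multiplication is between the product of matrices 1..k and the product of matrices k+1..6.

5

Adjacent pairs: W₁W₂ = 26·22·25 = 14300; W₂W₃ = 22·25·28 = 15400; W₃W₄ = 25·28·21 = 14700; W₄W₅ = 28·21·3 = 1764; W₅W₆ = 21·3·21 = 1323.
Length 3: W₁..W₃: k=1: 0+15400+26·22·28=31416; k=2: 14300+0+26·25·28=32500 → min 31416 | W₂..W₄: k=2: 0+14700+22·25·21=26250; k=3: 15400+0+22·28·21=28336 → min 26250 | W₃..W₅: k=3: 0+1764+25·28·3=3864; k=4: 14700+0+25·21·3=16275 → min 3864 | W₄..W₆: k=4: 0+1323+28·21·21=13671; k=5: 1764+0+28·3·21=3528 → min 3528.
Length 4: W₁..W₄: k=1: 0+26250+26·22·21=38262; k=2: 14300+14700+26·25·21=42650; k=3: 31416+0+26·28·21=46704 → min 38262 | W₂..W₅: k=2: 0+3864+22·25·3=5514; k=3: 15400+1764+22·28·3=19012; k=4: 26250+0+22·21·3=27636 → min 5514 | W₃..W₆: k=3: 0+3528+25·28·21=18228; k=4: 14700+1323+25·21·21=27048; k=5: 3864+0+25·3·21=5439 → min 5439.
Length 5: W₁..W₅: k=1: 0+5514+26·22·3=7230; k=2: 14300+3864+26·25·3=20114; k=3: 31416+1764+26·28·3=35364; k=4: 38262+0+26·21·3=39900 → min 7230 | W₂..W₆: k=2: 0+5439+22·25·21=16989; k=3: 15400+3528+22·28·21=31864; k=4: 26250+1323+22·21·21=37275; k=5: 5514+0+22·3·21=6900 → min 6900.
Top-level splits: k=1: (W₁..W₁)·(W₂..W₆) → 0+6900+26·22·21 = 18912; k=2: (W₁..W₂)·(W₃..W₆) → 14300+5439+26·25·21 = 33389; k=3: (W₁..W₃)·(W₄..W₆) → 31416+3528+26·28·21 = 50232; k=4: (W₁..W₄)·(W₅..W₆) → 38262+1323+26·21·21 = 51051; k=5: (W₁..W₅)·(W₆..W₆) → 7230+0+26·3·21 = 8868.
Best split is after W₅, i.e. k = 5.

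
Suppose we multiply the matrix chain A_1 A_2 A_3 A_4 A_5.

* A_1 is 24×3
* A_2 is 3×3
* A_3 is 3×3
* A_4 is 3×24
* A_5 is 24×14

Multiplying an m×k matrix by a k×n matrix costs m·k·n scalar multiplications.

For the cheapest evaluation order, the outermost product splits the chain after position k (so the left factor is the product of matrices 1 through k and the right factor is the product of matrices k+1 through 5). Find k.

Adjacent pairs: A_1A_2 = 24·3·3 = 216; A_2A_3 = 3·3·3 = 27; A_3A_4 = 3·3·24 = 216; A_4A_5 = 3·24·14 = 1008.
Length 3: A_1..A_3: k=1: 0+27+24·3·3=243; k=2: 216+0+24·3·3=432 → min 243 | A_2..A_4: k=2: 0+216+3·3·24=432; k=3: 27+0+3·3·24=243 → min 243 | A_3..A_5: k=3: 0+1008+3·3·14=1134; k=4: 216+0+3·24·14=1224 → min 1134.
Length 4: A_1..A_4: k=1: 0+243+24·3·24=1971; k=2: 216+216+24·3·24=2160; k=3: 243+0+24·3·24=1971 → min 1971 | A_2..A_5: k=2: 0+1134+3·3·14=1260; k=3: 27+1008+3·3·14=1161; k=4: 243+0+3·24·14=1251 → min 1161.
Top-level splits: k=1: (A_1..A_1)·(A_2..A_5) → 0+1161+24·3·14 = 2169; k=2: (A_1..A_2)·(A_3..A_5) → 216+1134+24·3·14 = 2358; k=3: (A_1..A_3)·(A_4..A_5) → 243+1008+24·3·14 = 2259; k=4: (A_1..A_4)·(A_5..A_5) → 1971+0+24·24·14 = 10035.
Best split is after A_1, i.e. k = 1.

1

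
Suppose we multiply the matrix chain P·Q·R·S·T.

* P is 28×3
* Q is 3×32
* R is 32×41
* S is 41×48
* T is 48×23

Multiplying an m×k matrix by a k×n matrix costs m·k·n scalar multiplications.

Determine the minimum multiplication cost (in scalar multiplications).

Adjacent pairs: PQ = 28·3·32 = 2688; QR = 3·32·41 = 3936; RS = 32·41·48 = 62976; ST = 41·48·23 = 45264.
Length 3: P..R: k=1: 0+3936+28·3·41=7380; k=2: 2688+0+28·32·41=39424 → min 7380 | Q..S: k=2: 0+62976+3·32·48=67584; k=3: 3936+0+3·41·48=9840 → min 9840 | R..T: k=3: 0+45264+32·41·23=75440; k=4: 62976+0+32·48·23=98304 → min 75440.
Length 4: P..S: k=1: 0+9840+28·3·48=13872; k=2: 2688+62976+28·32·48=108672; k=3: 7380+0+28·41·48=62484 → min 13872 | Q..T: k=2: 0+75440+3·32·23=77648; k=3: 3936+45264+3·41·23=52029; k=4: 9840+0+3·48·23=13152 → min 13152.
Length 5: P..T: k=1: 0+13152+28·3·23=15084; k=2: 2688+75440+28·32·23=98736; k=3: 7380+45264+28·41·23=79048; k=4: 13872+0+28·48·23=44784 → min 15084.
Optimal order: (P·(((Q·R)·S)·T)) with cost 15084.

15084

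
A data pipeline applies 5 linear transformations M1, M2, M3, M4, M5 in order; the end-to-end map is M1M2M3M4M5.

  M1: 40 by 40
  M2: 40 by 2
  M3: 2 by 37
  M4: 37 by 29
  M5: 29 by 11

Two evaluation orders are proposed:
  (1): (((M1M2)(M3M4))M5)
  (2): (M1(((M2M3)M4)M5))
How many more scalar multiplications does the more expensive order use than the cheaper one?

Order (1) = (((M1M2)(M3M4))M5): (M1M2): 40×40 by 40×2 → 40×2, cost 40·40·2 = 3200; (M3M4): 2×37 by 37×29 → 2×29, cost 2·37·29 = 2146; ((M1M2)(M3M4)): 40×2 by 2×29 → 40×29, cost 40·2·29 = 2320; cumulative 7666; (((M1M2)(M3M4))M5): 40×29 by 29×11 → 40×11, cost 40·29·11 = 12760; cumulative 20426. Total 20426.
Order (2) = (M1(((M2M3)M4)M5)): (M2M3): 40×2 by 2×37 → 40×37, cost 40·2·37 = 2960; ((M2M3)M4): 40×37 by 37×29 → 40×29, cost 40·37·29 = 42920; cumulative 45880; (((M2M3)M4)M5): 40×29 by 29×11 → 40×11, cost 40·29·11 = 12760; cumulative 58640; (M1(((M2M3)M4)M5)): 40×40 by 40×11 → 40×11, cost 40·40·11 = 17600; cumulative 76240. Total 76240.
Difference: |20426 − 76240| = 55814.

55814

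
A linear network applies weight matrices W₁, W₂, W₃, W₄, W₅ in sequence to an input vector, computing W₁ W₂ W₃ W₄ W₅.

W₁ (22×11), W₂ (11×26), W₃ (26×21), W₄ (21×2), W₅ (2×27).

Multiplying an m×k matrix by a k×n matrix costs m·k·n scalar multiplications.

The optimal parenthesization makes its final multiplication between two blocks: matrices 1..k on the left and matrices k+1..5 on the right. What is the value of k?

Adjacent pairs: W₁W₂ = 22·11·26 = 6292; W₂W₃ = 11·26·21 = 6006; W₃W₄ = 26·21·2 = 1092; W₄W₅ = 21·2·27 = 1134.
Length 3: W₁..W₃: k=1: 0+6006+22·11·21=11088; k=2: 6292+0+22·26·21=18304 → min 11088 | W₂..W₄: k=2: 0+1092+11·26·2=1664; k=3: 6006+0+11·21·2=6468 → min 1664 | W₃..W₅: k=3: 0+1134+26·21·27=15876; k=4: 1092+0+26·2·27=2496 → min 2496.
Length 4: W₁..W₄: k=1: 0+1664+22·11·2=2148; k=2: 6292+1092+22·26·2=8528; k=3: 11088+0+22·21·2=12012 → min 2148 | W₂..W₅: k=2: 0+2496+11·26·27=10218; k=3: 6006+1134+11·21·27=13377; k=4: 1664+0+11·2·27=2258 → min 2258.
Top-level splits: k=1: (W₁..W₁)·(W₂..W₅) → 0+2258+22·11·27 = 8792; k=2: (W₁..W₂)·(W₃..W₅) → 6292+2496+22·26·27 = 24232; k=3: (W₁..W₃)·(W₄..W₅) → 11088+1134+22·21·27 = 24696; k=4: (W₁..W₄)·(W₅..W₅) → 2148+0+22·2·27 = 3336.
Best split is after W₄, i.e. k = 4.

4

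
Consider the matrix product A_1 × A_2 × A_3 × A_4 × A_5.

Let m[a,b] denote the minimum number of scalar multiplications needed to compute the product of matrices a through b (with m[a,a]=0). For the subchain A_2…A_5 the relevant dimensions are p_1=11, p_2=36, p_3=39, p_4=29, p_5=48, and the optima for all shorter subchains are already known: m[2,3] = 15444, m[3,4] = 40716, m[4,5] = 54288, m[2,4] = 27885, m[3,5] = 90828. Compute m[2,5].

m[2,5] = min over k∈[2,4] of m[2,k]+m[k+1,5]+p_{1}·p_k·p_{5}.
k=2: 0 + 90828 + 11·36·48 = 109836; k=3: 15444 + 54288 + 11·39·48 = 90324; k=4: 27885 + 0 + 11·29·48 = 43197.
Minimum: 43197 at k=4.

43197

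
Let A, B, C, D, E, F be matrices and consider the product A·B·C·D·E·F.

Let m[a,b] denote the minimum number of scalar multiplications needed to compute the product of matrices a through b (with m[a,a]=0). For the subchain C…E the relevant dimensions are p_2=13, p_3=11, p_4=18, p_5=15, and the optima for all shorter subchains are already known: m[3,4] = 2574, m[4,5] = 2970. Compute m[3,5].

5115

m[3,5] = min over k∈[3,4] of m[3,k]+m[k+1,5]+p_{2}·p_k·p_{5}.
k=3: 0 + 2970 + 13·11·15 = 5115; k=4: 2574 + 0 + 13·18·15 = 6084.
Minimum: 5115 at k=3.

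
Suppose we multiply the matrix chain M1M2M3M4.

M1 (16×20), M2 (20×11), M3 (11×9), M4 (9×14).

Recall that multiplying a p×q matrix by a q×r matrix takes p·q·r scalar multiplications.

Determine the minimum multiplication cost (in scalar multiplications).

6876

Adjacent pairs: M1M2 = 16·20·11 = 3520; M2M3 = 20·11·9 = 1980; M3M4 = 11·9·14 = 1386.
Length 3: M1..M3: k=1: 0+1980+16·20·9=4860; k=2: 3520+0+16·11·9=5104 → min 4860 | M2..M4: k=2: 0+1386+20·11·14=4466; k=3: 1980+0+20·9·14=4500 → min 4466.
Length 4: M1..M4: k=1: 0+4466+16·20·14=8946; k=2: 3520+1386+16·11·14=7370; k=3: 4860+0+16·9·14=6876 → min 6876.
Optimal order: ((M1(M2M3))M4) with cost 6876.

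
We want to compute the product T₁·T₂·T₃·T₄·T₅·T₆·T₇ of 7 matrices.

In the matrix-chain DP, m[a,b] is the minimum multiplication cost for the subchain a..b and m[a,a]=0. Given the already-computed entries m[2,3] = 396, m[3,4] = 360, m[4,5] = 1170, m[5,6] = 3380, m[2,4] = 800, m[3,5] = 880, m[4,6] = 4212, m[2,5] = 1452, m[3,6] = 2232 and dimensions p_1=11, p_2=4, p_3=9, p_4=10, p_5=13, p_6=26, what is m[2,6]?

m[2,6] = min over k∈[2,5] of m[2,k]+m[k+1,6]+p_{1}·p_k·p_{6}.
k=2: 0 + 2232 + 11·4·26 = 3376; k=3: 396 + 4212 + 11·9·26 = 7182; k=4: 800 + 3380 + 11·10·26 = 7040; k=5: 1452 + 0 + 11·13·26 = 5170.
Minimum: 3376 at k=2.

3376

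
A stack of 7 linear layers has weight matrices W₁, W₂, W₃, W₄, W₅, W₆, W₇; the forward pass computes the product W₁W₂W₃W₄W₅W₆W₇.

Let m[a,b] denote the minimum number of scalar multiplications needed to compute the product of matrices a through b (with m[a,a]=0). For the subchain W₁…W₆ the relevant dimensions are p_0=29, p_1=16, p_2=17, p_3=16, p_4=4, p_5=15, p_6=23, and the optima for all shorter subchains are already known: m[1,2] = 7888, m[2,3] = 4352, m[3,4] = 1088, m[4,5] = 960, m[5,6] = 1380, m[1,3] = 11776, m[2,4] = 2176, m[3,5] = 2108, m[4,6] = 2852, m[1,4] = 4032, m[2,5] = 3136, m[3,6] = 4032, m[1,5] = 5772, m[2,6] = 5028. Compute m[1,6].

m[1,6] = min over k∈[1,5] of m[1,k]+m[k+1,6]+p_{0}·p_k·p_{6}.
k=1: 0 + 5028 + 29·16·23 = 15700; k=2: 7888 + 4032 + 29·17·23 = 23259; k=3: 11776 + 2852 + 29·16·23 = 25300; k=4: 4032 + 1380 + 29·4·23 = 8080; k=5: 5772 + 0 + 29·15·23 = 15777.
Minimum: 8080 at k=4.

8080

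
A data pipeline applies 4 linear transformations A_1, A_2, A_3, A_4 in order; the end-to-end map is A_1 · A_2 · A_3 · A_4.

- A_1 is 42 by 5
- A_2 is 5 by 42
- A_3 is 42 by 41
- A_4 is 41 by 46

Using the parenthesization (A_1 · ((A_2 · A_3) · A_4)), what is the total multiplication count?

(A_2 · A_3): 5×42 by 42×41 → 5×41, cost 5·42·41 = 8610
((A_2 · A_3) · A_4): 5×41 by 41×46 → 5×46, cost 5·41·46 = 9430; cumulative 18040
(A_1 · ((A_2 · A_3) · A_4)): 42×5 by 5×46 → 42×46, cost 42·5·46 = 9660; cumulative 27700
Total: 27700 scalar multiplications.

27700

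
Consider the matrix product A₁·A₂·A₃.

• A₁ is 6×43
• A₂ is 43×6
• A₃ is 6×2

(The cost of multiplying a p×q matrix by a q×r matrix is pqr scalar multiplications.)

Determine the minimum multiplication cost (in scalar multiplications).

1032

Order (A₁·(A₂·A₃)): (A₂·A₃): 43×6 by 6×2 → 43×2, cost 43·6·2 = 516; (A₁·(A₂·A₃)): 6×43 by 43×2 → 6×2, cost 6·43·2 = 516; cumulative 1032. Total 1032.
Order ((A₁·A₂)·A₃): (A₁·A₂): 6×43 by 43×6 → 6×6, cost 6·43·6 = 1548; ((A₁·A₂)·A₃): 6×6 by 6×2 → 6×2, cost 6·6·2 = 72; cumulative 1620. Total 1620.
Minimum: 1032.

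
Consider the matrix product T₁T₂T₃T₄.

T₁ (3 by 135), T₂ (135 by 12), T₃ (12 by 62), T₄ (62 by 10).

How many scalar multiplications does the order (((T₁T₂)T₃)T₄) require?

(T₁T₂): 3×135 by 135×12 → 3×12, cost 3·135·12 = 4860
((T₁T₂)T₃): 3×12 by 12×62 → 3×62, cost 3·12·62 = 2232; cumulative 7092
(((T₁T₂)T₃)T₄): 3×62 by 62×10 → 3×10, cost 3·62·10 = 1860; cumulative 8952
Total: 8952 scalar multiplications.

8952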